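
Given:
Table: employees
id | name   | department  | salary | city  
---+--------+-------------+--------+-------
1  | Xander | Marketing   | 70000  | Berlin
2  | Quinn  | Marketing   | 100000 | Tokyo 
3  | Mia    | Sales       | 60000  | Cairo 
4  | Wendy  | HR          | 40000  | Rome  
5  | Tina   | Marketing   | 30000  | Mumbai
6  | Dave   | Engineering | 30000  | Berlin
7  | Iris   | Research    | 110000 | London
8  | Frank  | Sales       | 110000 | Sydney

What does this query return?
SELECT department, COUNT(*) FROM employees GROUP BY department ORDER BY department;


Assigning each row to its department group:
  Xander -> Marketing
  Quinn -> Marketing
  Mia -> Sales
  Wendy -> HR
  Tina -> Marketing
  Dave -> Engineering
  Iris -> Research
  Frank -> Sales


5 groups:
Engineering, 1
HR, 1
Marketing, 3
Research, 1
Sales, 2


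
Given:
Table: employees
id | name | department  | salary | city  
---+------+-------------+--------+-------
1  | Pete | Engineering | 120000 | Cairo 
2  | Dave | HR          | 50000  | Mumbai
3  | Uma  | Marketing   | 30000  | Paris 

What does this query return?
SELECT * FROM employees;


SELECT * returns all 3 rows with all columns

3 rows:
1, Pete, Engineering, 120000, Cairo
2, Dave, HR, 50000, Mumbai
3, Uma, Marketing, 30000, Paris


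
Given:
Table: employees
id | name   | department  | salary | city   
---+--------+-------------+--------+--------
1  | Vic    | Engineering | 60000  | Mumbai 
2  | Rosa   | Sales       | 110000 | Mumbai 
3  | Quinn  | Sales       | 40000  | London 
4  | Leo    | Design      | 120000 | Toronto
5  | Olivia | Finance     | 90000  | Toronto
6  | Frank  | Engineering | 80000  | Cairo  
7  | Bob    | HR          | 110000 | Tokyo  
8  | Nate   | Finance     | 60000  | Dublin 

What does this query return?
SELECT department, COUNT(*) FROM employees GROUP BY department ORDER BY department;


Assigning each row to its department group:
  Vic -> Engineering
  Rosa -> Sales
  Quinn -> Sales
  Leo -> Design
  Olivia -> Finance
  Frank -> Engineering
  Bob -> HR
  Nate -> Finance


5 groups:
Design, 1
Engineering, 2
Finance, 2
HR, 1
Sales, 2


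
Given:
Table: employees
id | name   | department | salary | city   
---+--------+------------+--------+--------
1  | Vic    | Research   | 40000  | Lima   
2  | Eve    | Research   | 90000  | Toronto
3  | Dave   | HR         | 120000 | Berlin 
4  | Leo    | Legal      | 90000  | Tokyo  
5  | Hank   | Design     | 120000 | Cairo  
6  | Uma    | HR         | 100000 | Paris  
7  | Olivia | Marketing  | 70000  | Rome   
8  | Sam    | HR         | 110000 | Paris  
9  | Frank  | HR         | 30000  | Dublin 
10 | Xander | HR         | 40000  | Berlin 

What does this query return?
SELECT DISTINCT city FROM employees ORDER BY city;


All 'city' values (row order): Lima, Toronto, Berlin, Tokyo, Cairo, Paris, Rome, Paris, Dublin, Berlin
Removing duplicates leaves 8 unique value(s).

8 values:
Berlin
Cairo
Dublin
Lima
Paris
Rome
Tokyo
Toronto


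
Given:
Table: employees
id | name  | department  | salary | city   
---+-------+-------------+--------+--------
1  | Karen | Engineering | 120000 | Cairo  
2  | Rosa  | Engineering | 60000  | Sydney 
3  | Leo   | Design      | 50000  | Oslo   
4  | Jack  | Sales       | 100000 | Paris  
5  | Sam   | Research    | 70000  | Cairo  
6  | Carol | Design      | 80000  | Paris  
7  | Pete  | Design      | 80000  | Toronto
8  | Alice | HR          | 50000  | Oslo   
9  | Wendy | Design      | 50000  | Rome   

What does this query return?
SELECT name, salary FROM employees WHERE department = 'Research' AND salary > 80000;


Filtering: department = 'Research' AND salary > 80000
Matching: 0 rows

Empty result set (0 rows)


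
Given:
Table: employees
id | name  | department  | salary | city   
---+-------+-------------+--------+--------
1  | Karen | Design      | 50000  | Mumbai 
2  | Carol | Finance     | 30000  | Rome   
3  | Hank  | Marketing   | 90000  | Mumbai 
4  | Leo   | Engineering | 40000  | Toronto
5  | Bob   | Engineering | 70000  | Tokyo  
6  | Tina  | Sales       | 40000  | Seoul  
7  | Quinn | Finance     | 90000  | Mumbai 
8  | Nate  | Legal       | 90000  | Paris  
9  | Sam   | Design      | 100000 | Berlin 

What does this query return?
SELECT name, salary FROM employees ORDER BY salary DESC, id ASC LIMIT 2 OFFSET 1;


Sort by salary DESC (id ASC tiebreak), then skip 1 and take 2
Rows 2 through 3

2 rows:
Hank, 90000
Quinn, 90000


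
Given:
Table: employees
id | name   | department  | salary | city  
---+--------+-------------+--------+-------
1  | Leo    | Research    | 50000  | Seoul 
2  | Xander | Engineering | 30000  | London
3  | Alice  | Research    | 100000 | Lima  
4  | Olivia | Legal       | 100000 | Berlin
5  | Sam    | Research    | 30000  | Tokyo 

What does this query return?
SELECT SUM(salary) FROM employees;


SUM(salary) = 50000 + 30000 + 100000 + 100000 + 30000 = 310000

310000


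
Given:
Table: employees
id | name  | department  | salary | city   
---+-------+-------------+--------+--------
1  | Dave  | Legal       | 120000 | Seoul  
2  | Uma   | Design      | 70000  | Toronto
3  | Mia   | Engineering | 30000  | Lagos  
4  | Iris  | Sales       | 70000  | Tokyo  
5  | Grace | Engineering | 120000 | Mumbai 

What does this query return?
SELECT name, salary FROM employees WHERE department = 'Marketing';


Filtering: department = 'Marketing'
Matching rows: 0

Empty result set (0 rows)


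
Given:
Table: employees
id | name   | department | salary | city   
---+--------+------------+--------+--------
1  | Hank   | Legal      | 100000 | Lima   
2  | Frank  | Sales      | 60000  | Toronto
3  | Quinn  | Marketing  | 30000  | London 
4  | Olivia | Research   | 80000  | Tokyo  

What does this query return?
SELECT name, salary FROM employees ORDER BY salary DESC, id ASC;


Sorting by salary DESC, then id ASC for ties

4 rows:
Hank, 100000
Olivia, 80000
Frank, 60000
Quinn, 30000


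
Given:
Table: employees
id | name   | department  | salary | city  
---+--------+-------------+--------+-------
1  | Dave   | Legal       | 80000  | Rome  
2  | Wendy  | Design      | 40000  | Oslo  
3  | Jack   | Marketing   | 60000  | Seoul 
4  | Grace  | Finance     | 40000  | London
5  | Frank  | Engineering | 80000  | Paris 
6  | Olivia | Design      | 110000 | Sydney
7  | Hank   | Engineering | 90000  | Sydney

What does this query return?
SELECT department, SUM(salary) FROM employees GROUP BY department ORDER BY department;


Summing salary within each department:
  Design: 40000 + 110000 = 150000
  Engineering: 80000 + 90000 = 170000
  Finance: 40000 = 40000
  Legal: 80000 = 80000
  Marketing: 60000 = 60000


5 groups:
Design, 150000
Engineering, 170000
Finance, 40000
Legal, 80000
Marketing, 60000


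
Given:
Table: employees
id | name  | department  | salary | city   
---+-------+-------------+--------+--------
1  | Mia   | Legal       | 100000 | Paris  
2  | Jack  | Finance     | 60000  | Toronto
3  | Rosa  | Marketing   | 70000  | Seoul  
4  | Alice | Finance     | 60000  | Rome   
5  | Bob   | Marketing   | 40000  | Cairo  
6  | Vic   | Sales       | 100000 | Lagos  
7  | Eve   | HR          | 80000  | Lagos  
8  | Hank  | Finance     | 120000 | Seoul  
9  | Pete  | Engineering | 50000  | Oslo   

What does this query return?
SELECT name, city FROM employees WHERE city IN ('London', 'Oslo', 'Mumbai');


Filtering: city IN ('London', 'Oslo', 'Mumbai')
Matching: 1 rows

1 rows:
Pete, Oslo


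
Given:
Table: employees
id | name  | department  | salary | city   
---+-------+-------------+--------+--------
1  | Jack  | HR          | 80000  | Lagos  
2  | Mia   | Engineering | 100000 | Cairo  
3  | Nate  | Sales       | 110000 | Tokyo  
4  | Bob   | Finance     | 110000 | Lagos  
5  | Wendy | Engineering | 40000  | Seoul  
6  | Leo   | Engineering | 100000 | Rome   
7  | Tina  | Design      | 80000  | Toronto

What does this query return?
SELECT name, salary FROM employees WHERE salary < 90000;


Filtering: salary < 90000
Matching: 3 rows

3 rows:
Jack, 80000
Wendy, 40000
Tina, 80000


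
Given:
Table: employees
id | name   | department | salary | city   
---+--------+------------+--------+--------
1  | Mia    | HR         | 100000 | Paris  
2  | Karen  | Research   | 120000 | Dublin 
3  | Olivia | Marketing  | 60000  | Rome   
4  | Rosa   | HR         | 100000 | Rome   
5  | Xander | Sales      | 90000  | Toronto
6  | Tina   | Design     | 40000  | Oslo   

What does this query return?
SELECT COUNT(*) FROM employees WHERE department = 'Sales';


Counting rows where department = 'Sales'
  Xander -> MATCH


1


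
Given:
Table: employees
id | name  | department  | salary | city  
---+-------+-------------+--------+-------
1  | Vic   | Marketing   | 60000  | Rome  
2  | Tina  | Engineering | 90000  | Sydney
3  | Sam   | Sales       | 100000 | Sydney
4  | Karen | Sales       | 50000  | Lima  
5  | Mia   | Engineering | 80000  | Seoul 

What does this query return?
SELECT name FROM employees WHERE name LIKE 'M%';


LIKE 'M%' matches names starting with 'M'
Matching: 1

1 rows:
Mia


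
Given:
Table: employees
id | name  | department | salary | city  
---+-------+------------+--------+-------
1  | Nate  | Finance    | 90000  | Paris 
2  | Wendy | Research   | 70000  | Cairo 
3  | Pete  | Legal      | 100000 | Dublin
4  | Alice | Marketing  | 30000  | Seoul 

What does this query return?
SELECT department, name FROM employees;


Projecting columns: department, name

4 rows:
Finance, Nate
Research, Wendy
Legal, Pete
Marketing, Alice


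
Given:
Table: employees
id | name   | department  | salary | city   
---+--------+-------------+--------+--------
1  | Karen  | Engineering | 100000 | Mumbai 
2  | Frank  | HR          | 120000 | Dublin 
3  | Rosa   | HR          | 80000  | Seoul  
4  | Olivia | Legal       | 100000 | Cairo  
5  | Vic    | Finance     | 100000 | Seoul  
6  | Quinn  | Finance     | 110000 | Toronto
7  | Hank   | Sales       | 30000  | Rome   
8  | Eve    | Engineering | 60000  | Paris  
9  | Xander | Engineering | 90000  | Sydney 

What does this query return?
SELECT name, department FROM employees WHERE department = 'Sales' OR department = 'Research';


Filtering: department = 'Sales' OR 'Research'
Matching: 1 rows

1 rows:
Hank, Sales


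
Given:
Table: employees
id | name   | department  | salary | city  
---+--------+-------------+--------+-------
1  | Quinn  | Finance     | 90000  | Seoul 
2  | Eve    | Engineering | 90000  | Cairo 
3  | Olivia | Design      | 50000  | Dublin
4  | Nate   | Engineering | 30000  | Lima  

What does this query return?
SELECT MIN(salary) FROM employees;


Salaries: 90000, 90000, 50000, 30000
MIN = 30000

30000


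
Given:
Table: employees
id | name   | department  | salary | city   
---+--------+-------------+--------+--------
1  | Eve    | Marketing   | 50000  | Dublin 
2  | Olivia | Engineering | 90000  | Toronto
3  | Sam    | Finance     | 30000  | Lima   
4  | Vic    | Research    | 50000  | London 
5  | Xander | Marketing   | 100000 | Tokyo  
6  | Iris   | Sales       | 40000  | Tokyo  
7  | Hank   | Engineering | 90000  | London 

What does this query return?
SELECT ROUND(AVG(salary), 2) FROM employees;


SUM(salary) = 450000
COUNT = 7
ROUND(AVG, 2) = ROUND(450000 / 7, 2) = 64285.71

64285.71


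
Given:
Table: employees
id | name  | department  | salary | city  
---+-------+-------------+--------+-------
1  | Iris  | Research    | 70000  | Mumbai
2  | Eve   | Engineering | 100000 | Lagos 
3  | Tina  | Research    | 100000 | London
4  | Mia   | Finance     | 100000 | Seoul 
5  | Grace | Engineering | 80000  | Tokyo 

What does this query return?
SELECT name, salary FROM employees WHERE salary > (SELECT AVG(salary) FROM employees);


Subquery: AVG(salary) = 90000.0
Filtering: salary > 90000.0
  Eve (100000) -> MATCH
  Tina (100000) -> MATCH
  Mia (100000) -> MATCH


3 rows:
Eve, 100000
Tina, 100000
Mia, 100000


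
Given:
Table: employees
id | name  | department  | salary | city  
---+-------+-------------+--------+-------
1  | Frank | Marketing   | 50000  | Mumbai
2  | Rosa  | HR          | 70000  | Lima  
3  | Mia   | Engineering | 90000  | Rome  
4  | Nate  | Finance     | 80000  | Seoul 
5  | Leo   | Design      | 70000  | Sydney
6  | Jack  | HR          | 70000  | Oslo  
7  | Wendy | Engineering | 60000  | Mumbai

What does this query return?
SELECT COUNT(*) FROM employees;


COUNT(*) counts all rows

7


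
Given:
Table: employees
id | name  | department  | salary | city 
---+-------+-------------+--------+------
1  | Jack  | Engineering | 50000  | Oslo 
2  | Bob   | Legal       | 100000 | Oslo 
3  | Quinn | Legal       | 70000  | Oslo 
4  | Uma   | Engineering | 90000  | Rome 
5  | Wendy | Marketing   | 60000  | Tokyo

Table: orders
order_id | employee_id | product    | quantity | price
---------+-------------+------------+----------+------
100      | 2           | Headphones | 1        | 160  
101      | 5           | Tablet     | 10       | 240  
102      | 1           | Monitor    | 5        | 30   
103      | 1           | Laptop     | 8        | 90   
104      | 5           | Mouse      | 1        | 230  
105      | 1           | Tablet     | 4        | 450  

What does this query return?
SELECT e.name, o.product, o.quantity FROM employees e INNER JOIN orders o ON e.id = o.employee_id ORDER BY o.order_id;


Joining employees.id = orders.employee_id:
  employee Bob (id=2) -> order Headphones
  employee Wendy (id=5) -> order Tablet
  employee Jack (id=1) -> order Monitor
  employee Jack (id=1) -> order Laptop
  employee Wendy (id=5) -> order Mouse
  employee Jack (id=1) -> order Tablet


6 rows:
Bob, Headphones, 1
Wendy, Tablet, 10
Jack, Monitor, 5
Jack, Laptop, 8
Wendy, Mouse, 1
Jack, Tablet, 4


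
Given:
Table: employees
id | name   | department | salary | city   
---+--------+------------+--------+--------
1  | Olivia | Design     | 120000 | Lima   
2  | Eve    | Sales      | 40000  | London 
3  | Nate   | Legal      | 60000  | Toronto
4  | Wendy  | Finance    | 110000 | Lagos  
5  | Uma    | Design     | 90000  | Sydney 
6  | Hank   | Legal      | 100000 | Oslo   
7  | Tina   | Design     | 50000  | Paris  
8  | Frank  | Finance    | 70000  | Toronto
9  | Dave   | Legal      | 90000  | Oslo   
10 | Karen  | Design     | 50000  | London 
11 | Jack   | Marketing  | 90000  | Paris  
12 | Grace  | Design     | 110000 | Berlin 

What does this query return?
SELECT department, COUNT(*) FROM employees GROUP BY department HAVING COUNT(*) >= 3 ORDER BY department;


Groups with count >= 3:
  Design: 5 -> PASS
  Legal: 3 -> PASS
  Finance: 2 -> filtered out
  Marketing: 1 -> filtered out
  Sales: 1 -> filtered out


2 groups:
Design, 5
Legal, 3


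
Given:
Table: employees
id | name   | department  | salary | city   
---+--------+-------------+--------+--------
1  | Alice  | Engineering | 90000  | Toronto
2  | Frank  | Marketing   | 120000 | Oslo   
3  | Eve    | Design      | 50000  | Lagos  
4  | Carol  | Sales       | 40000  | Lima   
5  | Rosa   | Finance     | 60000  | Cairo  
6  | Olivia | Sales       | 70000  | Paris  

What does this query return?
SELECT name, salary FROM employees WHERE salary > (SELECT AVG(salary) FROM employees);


Subquery: AVG(salary) = 71666.67
Filtering: salary > 71666.67
  Alice (90000) -> MATCH
  Frank (120000) -> MATCH


2 rows:
Alice, 90000
Frank, 120000


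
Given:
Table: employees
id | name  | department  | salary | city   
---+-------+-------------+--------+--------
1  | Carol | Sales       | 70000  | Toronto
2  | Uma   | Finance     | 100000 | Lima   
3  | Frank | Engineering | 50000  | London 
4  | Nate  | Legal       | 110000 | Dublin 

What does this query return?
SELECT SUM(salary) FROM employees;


SUM(salary) = 70000 + 100000 + 50000 + 110000 = 330000

330000


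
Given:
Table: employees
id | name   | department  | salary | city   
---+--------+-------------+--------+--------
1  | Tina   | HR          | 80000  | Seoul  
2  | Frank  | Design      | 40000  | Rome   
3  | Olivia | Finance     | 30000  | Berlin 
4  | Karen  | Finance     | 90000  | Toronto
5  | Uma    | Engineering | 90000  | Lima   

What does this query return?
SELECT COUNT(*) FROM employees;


COUNT(*) counts all rows

5


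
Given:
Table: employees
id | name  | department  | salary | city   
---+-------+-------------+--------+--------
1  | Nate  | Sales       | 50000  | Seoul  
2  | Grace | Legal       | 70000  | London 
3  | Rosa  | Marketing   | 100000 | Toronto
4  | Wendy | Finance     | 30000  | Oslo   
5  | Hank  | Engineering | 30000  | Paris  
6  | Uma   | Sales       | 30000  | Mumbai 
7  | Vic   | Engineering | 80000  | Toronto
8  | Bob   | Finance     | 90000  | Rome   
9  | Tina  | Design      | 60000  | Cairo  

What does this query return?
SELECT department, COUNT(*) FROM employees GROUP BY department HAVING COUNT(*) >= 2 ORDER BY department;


Groups with count >= 2:
  Engineering: 2 -> PASS
  Finance: 2 -> PASS
  Sales: 2 -> PASS
  Design: 1 -> filtered out
  Legal: 1 -> filtered out
  Marketing: 1 -> filtered out


3 groups:
Engineering, 2
Finance, 2
Sales, 2


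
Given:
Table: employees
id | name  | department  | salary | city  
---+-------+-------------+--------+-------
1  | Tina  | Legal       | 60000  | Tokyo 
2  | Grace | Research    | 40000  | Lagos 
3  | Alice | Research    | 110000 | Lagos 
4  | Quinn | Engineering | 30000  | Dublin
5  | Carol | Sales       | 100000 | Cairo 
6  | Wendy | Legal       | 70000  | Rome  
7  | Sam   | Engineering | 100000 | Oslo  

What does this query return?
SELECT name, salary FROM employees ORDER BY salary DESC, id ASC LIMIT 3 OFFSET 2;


Sort by salary DESC (id ASC tiebreak), then skip 2 and take 3
Rows 3 through 5

3 rows:
Sam, 100000
Wendy, 70000
Tina, 60000


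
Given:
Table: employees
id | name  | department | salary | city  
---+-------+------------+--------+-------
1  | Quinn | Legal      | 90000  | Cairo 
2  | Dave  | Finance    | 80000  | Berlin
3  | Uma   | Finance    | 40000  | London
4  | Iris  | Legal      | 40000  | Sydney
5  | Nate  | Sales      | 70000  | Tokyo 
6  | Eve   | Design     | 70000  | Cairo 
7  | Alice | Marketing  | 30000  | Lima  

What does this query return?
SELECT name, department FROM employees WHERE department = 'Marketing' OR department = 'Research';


Filtering: department = 'Marketing' OR 'Research'
Matching: 1 rows

1 rows:
Alice, Marketing


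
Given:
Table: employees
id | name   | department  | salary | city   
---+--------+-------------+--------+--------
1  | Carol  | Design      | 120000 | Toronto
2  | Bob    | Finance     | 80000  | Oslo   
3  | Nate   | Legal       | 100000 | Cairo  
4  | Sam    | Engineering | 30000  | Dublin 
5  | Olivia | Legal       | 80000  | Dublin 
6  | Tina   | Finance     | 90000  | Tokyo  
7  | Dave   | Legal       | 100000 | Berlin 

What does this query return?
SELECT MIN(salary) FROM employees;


Salaries: 120000, 80000, 100000, 30000, 80000, 90000, 100000
MIN = 30000

30000


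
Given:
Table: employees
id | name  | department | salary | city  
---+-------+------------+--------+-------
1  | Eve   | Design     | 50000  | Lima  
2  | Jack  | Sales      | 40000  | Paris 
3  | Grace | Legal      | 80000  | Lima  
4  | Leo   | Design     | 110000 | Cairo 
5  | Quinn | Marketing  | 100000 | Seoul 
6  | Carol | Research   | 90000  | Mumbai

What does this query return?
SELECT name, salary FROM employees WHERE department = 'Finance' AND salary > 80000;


Filtering: department = 'Finance' AND salary > 80000
Matching: 0 rows

Empty result set (0 rows)


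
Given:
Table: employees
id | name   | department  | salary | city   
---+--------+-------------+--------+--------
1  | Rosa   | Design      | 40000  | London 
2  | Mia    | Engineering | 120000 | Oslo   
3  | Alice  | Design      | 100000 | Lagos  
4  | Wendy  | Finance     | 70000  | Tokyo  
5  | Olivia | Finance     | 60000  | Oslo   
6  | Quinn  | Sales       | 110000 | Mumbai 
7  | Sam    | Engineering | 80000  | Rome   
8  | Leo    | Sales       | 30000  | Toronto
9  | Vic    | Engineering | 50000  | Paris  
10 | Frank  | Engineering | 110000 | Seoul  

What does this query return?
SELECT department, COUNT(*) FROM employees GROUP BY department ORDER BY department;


Assigning each row to its department group:
  Rosa -> Design
  Mia -> Engineering
  Alice -> Design
  Wendy -> Finance
  Olivia -> Finance
  Quinn -> Sales
  Sam -> Engineering
  Leo -> Sales
  Vic -> Engineering
  Frank -> Engineering


4 groups:
Design, 2
Engineering, 4
Finance, 2
Sales, 2


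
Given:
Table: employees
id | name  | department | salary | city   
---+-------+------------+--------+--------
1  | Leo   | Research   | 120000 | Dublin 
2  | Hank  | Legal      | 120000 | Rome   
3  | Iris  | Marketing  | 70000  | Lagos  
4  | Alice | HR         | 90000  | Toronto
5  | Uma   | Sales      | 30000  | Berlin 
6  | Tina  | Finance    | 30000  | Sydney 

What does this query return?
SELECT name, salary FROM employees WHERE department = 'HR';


Filtering: department = 'HR'
Matching rows: 1

1 rows:
Alice, 90000


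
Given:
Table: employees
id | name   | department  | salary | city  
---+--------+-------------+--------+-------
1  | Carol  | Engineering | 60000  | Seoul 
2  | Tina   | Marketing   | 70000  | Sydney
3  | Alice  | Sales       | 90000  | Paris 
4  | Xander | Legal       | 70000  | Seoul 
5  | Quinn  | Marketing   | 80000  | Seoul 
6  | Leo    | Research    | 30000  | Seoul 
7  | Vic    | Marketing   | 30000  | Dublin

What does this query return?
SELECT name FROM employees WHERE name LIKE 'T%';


LIKE 'T%' matches names starting with 'T'
Matching: 1

1 rows:
Tina


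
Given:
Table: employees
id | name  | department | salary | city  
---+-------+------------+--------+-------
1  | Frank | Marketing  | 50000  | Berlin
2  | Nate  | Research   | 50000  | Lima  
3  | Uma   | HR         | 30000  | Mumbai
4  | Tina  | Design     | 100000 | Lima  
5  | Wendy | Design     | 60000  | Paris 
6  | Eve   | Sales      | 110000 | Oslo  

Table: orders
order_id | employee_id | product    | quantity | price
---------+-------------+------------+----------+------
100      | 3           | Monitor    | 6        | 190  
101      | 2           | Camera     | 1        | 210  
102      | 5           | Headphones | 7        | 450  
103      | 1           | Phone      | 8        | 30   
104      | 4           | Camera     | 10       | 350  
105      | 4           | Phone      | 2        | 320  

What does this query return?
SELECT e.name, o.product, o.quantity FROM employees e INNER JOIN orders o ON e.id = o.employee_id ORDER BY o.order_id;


Joining employees.id = orders.employee_id:
  employee Uma (id=3) -> order Monitor
  employee Nate (id=2) -> order Camera
  employee Wendy (id=5) -> order Headphones
  employee Frank (id=1) -> order Phone
  employee Tina (id=4) -> order Camera
  employee Tina (id=4) -> order Phone


6 rows:
Uma, Monitor, 6
Nate, Camera, 1
Wendy, Headphones, 7
Frank, Phone, 8
Tina, Camera, 10
Tina, Phone, 2


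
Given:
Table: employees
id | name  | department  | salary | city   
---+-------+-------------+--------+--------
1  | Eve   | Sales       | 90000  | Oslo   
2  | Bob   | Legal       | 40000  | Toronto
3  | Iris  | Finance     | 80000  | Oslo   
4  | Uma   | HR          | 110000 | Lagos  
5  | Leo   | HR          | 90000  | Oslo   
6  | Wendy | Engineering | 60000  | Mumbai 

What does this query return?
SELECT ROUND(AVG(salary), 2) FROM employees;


SUM(salary) = 470000
COUNT = 6
ROUND(AVG, 2) = ROUND(470000 / 6, 2) = 78333.33

78333.33


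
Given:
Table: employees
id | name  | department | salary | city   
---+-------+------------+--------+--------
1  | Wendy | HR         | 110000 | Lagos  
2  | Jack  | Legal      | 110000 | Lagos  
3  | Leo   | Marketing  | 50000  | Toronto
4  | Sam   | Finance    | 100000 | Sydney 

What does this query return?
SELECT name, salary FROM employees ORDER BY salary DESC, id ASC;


Sorting by salary DESC, then id ASC for ties

4 rows:
Wendy, 110000
Jack, 110000
Sam, 100000
Leo, 50000


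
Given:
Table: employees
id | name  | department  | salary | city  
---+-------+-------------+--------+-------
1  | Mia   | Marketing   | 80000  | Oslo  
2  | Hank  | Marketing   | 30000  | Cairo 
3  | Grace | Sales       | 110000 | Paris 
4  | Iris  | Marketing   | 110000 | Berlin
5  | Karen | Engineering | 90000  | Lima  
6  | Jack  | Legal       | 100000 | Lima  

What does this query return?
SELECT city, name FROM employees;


Projecting columns: city, name

6 rows:
Oslo, Mia
Cairo, Hank
Paris, Grace
Berlin, Iris
Lima, Karen
Lima, Jack


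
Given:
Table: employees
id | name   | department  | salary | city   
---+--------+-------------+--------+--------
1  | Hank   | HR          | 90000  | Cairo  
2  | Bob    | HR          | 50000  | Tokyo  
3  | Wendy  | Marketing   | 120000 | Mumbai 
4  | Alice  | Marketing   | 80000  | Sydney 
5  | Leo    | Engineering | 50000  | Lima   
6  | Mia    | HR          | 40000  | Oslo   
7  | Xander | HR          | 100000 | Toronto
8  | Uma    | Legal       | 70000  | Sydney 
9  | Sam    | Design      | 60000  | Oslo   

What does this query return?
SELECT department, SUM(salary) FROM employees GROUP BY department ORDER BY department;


Summing salary within each department:
  Design: 60000 = 60000
  Engineering: 50000 = 50000
  HR: 90000 + 50000 + 40000 + 100000 = 280000
  Legal: 70000 = 70000
  Marketing: 120000 + 80000 = 200000


5 groups:
Design, 60000
Engineering, 50000
HR, 280000
Legal, 70000
Marketing, 200000


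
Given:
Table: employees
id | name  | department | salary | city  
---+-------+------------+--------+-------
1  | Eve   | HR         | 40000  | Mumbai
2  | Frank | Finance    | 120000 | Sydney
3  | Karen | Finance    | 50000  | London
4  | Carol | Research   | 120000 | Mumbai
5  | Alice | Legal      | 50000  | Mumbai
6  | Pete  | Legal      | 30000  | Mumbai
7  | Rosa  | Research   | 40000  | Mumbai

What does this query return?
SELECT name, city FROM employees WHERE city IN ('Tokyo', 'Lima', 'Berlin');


Filtering: city IN ('Tokyo', 'Lima', 'Berlin')
Matching: 0 rows

Empty result set (0 rows)


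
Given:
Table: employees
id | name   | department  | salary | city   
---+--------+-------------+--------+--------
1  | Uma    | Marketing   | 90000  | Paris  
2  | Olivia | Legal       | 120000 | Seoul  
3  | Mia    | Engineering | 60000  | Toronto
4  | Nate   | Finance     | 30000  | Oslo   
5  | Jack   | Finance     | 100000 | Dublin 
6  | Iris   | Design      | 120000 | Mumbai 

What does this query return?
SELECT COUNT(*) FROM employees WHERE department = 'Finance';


Counting rows where department = 'Finance'
  Nate -> MATCH
  Jack -> MATCH


2


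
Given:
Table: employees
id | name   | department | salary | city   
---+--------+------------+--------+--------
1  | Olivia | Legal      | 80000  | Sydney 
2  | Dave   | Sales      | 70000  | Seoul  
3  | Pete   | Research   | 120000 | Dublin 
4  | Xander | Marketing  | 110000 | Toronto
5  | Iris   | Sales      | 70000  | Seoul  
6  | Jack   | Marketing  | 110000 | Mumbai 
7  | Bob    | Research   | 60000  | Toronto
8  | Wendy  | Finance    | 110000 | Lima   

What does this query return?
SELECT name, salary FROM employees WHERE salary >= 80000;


Filtering: salary >= 80000
Matching: 5 rows

5 rows:
Olivia, 80000
Pete, 120000
Xander, 110000
Jack, 110000
Wendy, 110000


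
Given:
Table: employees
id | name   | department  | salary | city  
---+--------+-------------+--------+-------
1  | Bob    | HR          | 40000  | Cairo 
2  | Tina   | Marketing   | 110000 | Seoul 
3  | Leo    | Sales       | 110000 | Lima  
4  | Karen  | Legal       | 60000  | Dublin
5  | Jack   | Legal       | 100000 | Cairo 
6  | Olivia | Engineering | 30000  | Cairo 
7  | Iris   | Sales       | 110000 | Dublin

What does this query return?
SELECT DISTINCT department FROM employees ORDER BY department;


All 'department' values (row order): HR, Marketing, Sales, Legal, Legal, Engineering, Sales
Removing duplicates leaves 5 unique value(s).

5 values:
Engineering
HR
Legal
Marketing
Sales


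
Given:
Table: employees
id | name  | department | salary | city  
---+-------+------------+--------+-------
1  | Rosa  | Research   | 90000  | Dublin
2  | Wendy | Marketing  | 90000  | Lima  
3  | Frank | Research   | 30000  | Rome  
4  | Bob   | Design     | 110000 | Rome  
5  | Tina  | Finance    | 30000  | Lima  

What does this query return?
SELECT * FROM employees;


SELECT * returns all 5 rows with all columns

5 rows:
1, Rosa, Research, 90000, Dublin
2, Wendy, Marketing, 90000, Lima
3, Frank, Research, 30000, Rome
4, Bob, Design, 110000, Rome
5, Tina, Finance, 30000, Lima


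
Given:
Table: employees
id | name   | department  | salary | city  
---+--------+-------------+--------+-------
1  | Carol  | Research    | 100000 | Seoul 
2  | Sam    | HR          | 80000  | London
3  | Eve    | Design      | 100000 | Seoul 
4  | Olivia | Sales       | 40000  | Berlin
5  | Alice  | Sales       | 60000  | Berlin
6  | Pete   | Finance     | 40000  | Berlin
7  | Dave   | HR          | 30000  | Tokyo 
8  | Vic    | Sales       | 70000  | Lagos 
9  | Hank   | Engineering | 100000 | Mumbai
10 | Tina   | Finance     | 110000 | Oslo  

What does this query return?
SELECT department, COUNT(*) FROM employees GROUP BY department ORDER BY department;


Assigning each row to its department group:
  Carol -> Research
  Sam -> HR
  Eve -> Design
  Olivia -> Sales
  Alice -> Sales
  Pete -> Finance
  Dave -> HR
  Vic -> Sales
  Hank -> Engineering
  Tina -> Finance


6 groups:
Design, 1
Engineering, 1
Finance, 2
HR, 2
Research, 1
Sales, 3


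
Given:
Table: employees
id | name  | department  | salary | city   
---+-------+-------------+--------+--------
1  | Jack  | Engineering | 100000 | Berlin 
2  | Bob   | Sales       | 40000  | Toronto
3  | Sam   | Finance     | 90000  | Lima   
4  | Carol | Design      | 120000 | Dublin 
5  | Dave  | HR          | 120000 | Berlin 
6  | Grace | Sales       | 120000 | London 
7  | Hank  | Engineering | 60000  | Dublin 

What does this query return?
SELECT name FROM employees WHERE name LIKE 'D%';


LIKE 'D%' matches names starting with 'D'
Matching: 1

1 rows:
Dave


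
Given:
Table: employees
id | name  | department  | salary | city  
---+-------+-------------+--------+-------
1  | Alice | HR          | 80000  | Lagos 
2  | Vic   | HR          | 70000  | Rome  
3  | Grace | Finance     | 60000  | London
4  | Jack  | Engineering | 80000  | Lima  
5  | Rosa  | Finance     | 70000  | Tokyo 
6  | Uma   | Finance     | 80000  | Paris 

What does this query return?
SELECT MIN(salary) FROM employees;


Salaries: 80000, 70000, 60000, 80000, 70000, 80000
MIN = 60000

60000


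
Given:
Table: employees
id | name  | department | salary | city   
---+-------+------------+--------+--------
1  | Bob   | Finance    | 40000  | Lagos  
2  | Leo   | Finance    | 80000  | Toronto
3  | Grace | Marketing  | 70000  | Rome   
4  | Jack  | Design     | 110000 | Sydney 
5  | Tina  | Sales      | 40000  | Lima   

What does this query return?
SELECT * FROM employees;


SELECT * returns all 5 rows with all columns

5 rows:
1, Bob, Finance, 40000, Lagos
2, Leo, Finance, 80000, Toronto
3, Grace, Marketing, 70000, Rome
4, Jack, Design, 110000, Sydney
5, Tina, Sales, 40000, Lima


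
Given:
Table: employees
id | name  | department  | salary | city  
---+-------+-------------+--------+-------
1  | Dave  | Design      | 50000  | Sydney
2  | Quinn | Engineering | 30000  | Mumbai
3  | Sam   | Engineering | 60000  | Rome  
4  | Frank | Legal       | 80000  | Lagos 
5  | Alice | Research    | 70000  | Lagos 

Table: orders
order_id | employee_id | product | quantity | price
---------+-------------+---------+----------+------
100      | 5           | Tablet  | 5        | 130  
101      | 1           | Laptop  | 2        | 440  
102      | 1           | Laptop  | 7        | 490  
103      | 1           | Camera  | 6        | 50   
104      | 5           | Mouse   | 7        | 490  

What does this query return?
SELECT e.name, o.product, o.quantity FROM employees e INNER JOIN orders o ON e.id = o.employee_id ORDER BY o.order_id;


Joining employees.id = orders.employee_id:
  employee Alice (id=5) -> order Tablet
  employee Dave (id=1) -> order Laptop
  employee Dave (id=1) -> order Laptop
  employee Dave (id=1) -> order Camera
  employee Alice (id=5) -> order Mouse


5 rows:
Alice, Tablet, 5
Dave, Laptop, 2
Dave, Laptop, 7
Dave, Camera, 6
Alice, Mouse, 7


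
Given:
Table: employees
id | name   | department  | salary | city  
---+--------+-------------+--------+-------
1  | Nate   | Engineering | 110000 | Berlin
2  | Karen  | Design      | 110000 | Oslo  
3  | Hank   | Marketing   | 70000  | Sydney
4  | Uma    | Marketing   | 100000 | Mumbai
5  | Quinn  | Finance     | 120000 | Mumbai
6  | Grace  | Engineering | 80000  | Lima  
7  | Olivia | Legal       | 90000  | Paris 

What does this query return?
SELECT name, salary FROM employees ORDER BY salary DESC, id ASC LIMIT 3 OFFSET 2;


Sort by salary DESC (id ASC tiebreak), then skip 2 and take 3
Rows 3 through 5

3 rows:
Karen, 110000
Uma, 100000
Olivia, 90000


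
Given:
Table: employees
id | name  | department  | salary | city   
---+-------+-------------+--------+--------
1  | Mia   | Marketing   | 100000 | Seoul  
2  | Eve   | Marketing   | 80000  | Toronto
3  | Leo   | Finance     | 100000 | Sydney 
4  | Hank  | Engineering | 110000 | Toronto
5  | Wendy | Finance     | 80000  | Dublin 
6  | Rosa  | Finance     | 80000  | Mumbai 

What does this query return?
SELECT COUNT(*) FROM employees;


COUNT(*) counts all rows

6


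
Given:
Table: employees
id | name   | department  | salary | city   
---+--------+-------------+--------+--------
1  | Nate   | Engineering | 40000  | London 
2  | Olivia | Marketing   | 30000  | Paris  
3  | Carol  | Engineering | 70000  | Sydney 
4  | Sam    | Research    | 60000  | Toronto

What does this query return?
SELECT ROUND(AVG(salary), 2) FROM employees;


SUM(salary) = 200000
COUNT = 4
ROUND(AVG, 2) = ROUND(200000 / 4, 2) = 50000.0

50000.0


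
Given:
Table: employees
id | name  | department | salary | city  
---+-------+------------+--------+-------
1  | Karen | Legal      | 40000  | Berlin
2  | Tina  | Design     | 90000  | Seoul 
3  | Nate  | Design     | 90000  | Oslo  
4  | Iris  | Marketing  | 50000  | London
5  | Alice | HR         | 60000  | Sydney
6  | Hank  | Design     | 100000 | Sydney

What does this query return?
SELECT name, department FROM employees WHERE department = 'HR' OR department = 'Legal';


Filtering: department = 'HR' OR 'Legal'
Matching: 2 rows

2 rows:
Karen, Legal
Alice, HR


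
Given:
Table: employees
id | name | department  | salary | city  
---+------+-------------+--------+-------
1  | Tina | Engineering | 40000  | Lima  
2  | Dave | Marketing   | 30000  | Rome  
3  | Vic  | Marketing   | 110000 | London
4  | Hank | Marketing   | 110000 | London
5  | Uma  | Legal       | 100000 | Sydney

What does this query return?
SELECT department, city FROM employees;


Projecting columns: department, city

5 rows:
Engineering, Lima
Marketing, Rome
Marketing, London
Marketing, London
Legal, Sydney


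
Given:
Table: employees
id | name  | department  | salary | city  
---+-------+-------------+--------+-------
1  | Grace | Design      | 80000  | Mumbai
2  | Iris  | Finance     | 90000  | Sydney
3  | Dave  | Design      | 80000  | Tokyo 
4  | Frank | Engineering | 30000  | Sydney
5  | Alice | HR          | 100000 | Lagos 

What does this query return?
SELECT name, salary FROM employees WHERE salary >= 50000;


Filtering: salary >= 50000
Matching: 4 rows

4 rows:
Grace, 80000
Iris, 90000
Dave, 80000
Alice, 100000


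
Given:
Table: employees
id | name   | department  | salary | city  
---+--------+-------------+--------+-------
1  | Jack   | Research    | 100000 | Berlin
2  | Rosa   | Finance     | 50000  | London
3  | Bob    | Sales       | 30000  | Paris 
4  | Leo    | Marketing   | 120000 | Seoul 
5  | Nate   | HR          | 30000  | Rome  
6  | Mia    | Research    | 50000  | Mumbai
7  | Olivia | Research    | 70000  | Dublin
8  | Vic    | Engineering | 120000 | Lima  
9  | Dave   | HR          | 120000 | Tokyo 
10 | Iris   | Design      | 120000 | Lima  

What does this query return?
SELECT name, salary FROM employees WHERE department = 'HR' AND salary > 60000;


Filtering: department = 'HR' AND salary > 60000
Matching: 1 rows

1 rows:
Dave, 120000


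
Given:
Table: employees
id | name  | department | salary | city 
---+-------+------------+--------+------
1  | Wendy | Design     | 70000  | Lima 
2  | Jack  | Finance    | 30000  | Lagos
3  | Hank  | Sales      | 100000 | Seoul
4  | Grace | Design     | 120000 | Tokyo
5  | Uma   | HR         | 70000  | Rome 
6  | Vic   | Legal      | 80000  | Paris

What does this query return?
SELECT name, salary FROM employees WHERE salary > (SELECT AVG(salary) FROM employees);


Subquery: AVG(salary) = 78333.33
Filtering: salary > 78333.33
  Hank (100000) -> MATCH
  Grace (120000) -> MATCH
  Vic (80000) -> MATCH


3 rows:
Hank, 100000
Grace, 120000
Vic, 80000


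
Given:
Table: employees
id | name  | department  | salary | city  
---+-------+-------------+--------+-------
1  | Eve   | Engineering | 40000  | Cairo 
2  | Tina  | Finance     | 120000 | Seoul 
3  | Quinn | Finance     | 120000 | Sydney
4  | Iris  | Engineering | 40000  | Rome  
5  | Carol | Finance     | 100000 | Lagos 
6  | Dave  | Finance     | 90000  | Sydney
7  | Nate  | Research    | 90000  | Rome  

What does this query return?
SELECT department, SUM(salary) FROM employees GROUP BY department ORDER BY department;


Summing salary within each department:
  Engineering: 40000 + 40000 = 80000
  Finance: 120000 + 120000 + 100000 + 90000 = 430000
  Research: 90000 = 90000


3 groups:
Engineering, 80000
Finance, 430000
Research, 90000


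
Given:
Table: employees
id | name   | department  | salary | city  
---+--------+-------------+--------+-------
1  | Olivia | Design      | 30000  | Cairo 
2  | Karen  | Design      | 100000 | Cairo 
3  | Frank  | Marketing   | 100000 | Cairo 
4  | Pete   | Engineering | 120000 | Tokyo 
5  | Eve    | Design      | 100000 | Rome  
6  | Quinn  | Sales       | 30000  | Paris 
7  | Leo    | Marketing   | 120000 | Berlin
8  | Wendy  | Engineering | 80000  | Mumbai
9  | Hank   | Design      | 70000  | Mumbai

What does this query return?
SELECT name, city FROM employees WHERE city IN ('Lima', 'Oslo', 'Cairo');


Filtering: city IN ('Lima', 'Oslo', 'Cairo')
Matching: 3 rows

3 rows:
Olivia, Cairo
Karen, Cairo
Frank, Cairo


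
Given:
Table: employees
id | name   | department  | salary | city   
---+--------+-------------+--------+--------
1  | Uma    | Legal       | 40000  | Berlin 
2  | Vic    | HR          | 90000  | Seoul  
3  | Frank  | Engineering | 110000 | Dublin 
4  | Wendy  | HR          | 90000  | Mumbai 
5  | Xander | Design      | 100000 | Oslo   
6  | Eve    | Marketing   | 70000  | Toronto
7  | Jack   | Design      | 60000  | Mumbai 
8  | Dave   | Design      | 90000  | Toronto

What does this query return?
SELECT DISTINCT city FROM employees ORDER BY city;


All 'city' values (row order): Berlin, Seoul, Dublin, Mumbai, Oslo, Toronto, Mumbai, Toronto
Removing duplicates leaves 6 unique value(s).

6 values:
Berlin
Dublin
Mumbai
Oslo
Seoul
Toronto


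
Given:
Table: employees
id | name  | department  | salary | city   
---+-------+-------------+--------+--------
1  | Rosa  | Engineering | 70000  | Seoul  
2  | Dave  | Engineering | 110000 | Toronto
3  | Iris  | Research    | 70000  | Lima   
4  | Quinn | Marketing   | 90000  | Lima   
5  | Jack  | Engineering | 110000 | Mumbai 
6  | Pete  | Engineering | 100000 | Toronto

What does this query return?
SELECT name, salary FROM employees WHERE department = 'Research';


Filtering: department = 'Research'
Matching rows: 1

1 rows:
Iris, 70000


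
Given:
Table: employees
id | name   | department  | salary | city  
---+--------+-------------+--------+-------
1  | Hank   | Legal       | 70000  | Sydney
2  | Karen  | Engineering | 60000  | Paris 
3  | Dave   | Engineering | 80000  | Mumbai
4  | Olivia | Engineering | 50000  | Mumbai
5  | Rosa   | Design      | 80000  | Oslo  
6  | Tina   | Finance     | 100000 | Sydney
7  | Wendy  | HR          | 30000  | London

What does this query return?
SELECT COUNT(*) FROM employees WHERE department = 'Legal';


Counting rows where department = 'Legal'
  Hank -> MATCH


1
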